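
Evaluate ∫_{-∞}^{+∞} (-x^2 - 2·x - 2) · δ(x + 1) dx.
-1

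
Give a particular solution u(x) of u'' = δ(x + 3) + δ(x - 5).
\frac{|x + 3|}{2} + \frac{|x - 5|}{2}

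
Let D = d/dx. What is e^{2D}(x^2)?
x^{2} + 4 x + 4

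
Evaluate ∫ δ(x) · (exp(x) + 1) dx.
2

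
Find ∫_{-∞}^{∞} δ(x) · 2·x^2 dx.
0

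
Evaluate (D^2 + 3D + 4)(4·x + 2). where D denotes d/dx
16 x + 20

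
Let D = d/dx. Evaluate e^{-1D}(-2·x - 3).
- 2 x - 1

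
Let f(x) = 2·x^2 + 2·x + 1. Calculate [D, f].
4 x + 2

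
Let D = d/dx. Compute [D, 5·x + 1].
5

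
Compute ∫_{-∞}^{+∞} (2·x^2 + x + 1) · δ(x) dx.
1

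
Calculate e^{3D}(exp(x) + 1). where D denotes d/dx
e^{x + 3} + 1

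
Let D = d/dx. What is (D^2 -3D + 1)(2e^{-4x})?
58 e^{- 4 x}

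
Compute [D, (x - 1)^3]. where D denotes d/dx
3 \left(x - 1\right)^{2}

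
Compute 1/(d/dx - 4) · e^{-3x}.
- \frac{e^{- 3 x}}{7}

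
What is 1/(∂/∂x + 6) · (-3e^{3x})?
- \frac{e^{3 x}}{3}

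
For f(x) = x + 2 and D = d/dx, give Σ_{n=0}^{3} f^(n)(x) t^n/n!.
t + x + 2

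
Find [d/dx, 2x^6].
12 x^{5}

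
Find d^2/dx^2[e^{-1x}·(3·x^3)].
3 x \left(x^{2} - 6 x + 6\right) e^{- x}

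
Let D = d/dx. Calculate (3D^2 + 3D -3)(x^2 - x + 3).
- 3 x^{2} + 9 x - 6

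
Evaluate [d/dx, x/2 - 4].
\frac{1}{2}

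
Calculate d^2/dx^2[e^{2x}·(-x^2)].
\left(- 4 x^{2} - 8 x - 2\right) e^{2 x}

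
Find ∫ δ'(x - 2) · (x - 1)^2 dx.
-2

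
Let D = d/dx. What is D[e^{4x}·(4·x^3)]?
x^{2} \left(16 x + 12\right) e^{4 x}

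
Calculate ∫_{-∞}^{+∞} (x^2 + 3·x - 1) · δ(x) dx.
-1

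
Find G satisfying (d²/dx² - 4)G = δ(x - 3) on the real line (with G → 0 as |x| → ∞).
-\frac{e^{-2|x - 3|}}{4}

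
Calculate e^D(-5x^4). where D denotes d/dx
- 5 x^{4} - 20 x^{3} - 30 x^{2} - 20 x - 5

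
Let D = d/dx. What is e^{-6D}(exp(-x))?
e^{6 - x}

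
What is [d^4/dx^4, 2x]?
8\frac{d^{3}}{dx^{3}}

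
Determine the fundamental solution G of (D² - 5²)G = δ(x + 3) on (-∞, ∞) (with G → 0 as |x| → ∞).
-\frac{e^{-5|x + 3|}}{10}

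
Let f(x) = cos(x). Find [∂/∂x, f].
- \sin{\left(x \right)}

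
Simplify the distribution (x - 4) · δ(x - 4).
0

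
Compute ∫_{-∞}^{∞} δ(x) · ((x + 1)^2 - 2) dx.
-1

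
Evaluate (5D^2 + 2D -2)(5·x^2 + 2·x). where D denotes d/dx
- 10 x^{2} + 16 x + 54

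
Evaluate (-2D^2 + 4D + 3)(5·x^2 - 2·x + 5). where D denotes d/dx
15 x^{2} + 34 x - 13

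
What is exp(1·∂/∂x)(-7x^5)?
- 7 x^{5} - 35 x^{4} - 70 x^{3} - 70 x^{2} - 35 x - 7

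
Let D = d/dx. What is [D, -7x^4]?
- 28 x^{3}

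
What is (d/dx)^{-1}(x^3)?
\frac{x^{4}}{4}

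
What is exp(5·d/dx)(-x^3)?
- x^{3} - 15 x^{2} - 75 x - 125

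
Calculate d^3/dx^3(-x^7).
- 210 x^{4}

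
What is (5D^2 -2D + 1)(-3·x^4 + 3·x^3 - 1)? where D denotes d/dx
- 3 x^{4} + 27 x^{3} - 198 x^{2} + 90 x - 1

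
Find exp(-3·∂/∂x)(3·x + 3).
3 x - 6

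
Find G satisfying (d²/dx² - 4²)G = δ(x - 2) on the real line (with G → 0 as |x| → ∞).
-\frac{e^{-4|x - 2|}}{8}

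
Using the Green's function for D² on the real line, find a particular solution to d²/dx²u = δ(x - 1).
\frac{|x - 1|}{2}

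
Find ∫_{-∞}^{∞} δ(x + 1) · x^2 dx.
1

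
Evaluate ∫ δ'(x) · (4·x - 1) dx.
-4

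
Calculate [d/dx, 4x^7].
28 x^{6}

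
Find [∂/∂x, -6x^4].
- 24 x^{3}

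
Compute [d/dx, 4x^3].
12 x^{2}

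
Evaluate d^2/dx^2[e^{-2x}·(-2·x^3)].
4 x \left(- 2 x^{2} + 6 x - 3\right) e^{- 2 x}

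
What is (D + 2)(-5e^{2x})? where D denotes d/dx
- 20 e^{2 x}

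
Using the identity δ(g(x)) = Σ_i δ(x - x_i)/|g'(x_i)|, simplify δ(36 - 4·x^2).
\frac{\delta(x - 3) + \delta(x + 3)}{24}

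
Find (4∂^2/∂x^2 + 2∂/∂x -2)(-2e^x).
- 8 e^{x}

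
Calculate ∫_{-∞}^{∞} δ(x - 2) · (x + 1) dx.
3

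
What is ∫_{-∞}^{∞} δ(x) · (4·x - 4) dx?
-4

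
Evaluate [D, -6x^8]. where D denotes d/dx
- 48 x^{7}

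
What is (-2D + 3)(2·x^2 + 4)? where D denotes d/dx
6 x^{2} - 8 x + 12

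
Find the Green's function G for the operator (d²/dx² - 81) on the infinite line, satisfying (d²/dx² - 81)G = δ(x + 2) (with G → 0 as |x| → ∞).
-\frac{e^{-9|x + 2|}}{18}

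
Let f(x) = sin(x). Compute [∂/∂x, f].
\cos{\left(x \right)}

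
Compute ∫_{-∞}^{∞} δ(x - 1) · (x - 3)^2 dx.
4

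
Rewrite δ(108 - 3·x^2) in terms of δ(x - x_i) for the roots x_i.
\frac{\delta(x - 6) + \delta(x + 6)}{36}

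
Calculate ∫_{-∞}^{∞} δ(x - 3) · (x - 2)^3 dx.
1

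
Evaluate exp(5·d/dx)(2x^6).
2 x^{6} + 60 x^{5} + 750 x^{4} + 5000 x^{3} + 18750 x^{2} + 37500 x + 31250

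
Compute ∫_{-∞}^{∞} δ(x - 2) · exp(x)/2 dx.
\frac{e^{2}}{2}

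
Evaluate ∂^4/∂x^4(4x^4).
96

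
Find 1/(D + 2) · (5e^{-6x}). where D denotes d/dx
- \frac{5 e^{- 6 x}}{4}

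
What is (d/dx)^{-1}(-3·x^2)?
- x^{3}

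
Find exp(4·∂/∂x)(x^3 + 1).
x^{3} + 12 x^{2} + 48 x + 65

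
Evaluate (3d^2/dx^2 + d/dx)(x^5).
5 x^{3} \left(x + 12\right)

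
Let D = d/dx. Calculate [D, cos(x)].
- \sin{\left(x \right)}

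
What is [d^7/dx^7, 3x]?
21\frac{d^{6}}{dx^{6}}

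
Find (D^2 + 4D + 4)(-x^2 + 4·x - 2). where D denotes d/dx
- 4 x^{2} + 8 x + 6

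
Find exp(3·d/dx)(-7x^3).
- 7 x^{3} - 63 x^{2} - 189 x - 189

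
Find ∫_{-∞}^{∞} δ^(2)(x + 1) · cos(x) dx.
- \cos{\left(1 \right)}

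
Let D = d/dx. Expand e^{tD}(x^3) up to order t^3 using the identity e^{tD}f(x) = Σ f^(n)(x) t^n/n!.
t^{3} + 3 t^{2} x + 3 t x^{2} + x^{3}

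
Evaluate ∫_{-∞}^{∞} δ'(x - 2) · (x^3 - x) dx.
-11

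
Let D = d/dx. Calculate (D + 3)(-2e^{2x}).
- 10 e^{2 x}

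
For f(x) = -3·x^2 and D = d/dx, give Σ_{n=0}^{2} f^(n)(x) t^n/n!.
- 3 t^{2} - 6 t x - 3 x^{2}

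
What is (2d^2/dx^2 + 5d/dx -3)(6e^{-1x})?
- 36 e^{- x}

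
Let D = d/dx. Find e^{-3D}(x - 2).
x - 5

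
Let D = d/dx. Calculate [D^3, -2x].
-6D^{2}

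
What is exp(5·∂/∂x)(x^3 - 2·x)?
x^{3} + 15 x^{2} + 73 x + 115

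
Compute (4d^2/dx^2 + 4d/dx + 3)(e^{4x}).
83 e^{4 x}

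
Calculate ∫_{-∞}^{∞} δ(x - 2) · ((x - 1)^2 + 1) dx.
2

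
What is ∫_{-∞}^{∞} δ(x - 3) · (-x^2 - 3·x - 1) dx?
-19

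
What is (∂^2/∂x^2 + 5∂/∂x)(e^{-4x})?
- 4 e^{- 4 x}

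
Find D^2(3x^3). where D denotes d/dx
18 x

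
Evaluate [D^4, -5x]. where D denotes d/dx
-20D^{3}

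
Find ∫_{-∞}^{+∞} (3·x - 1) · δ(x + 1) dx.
-4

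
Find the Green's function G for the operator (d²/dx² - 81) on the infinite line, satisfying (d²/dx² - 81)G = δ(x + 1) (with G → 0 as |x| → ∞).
-\frac{e^{-9|x + 1|}}{18}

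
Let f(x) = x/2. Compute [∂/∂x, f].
\frac{1}{2}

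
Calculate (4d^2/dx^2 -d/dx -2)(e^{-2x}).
16 e^{- 2 x}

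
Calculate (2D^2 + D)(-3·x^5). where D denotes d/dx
15 x^{3} \left(- x - 8\right)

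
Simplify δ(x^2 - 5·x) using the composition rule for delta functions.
\frac{\delta(x - 5) + \delta(x)}{5}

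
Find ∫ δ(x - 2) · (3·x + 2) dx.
8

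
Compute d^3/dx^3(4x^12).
5280 x^{9}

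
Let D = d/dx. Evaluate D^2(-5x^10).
- 450 x^{8}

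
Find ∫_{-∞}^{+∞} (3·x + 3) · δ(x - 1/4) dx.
\frac{15}{4}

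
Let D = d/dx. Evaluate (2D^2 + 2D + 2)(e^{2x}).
14 e^{2 x}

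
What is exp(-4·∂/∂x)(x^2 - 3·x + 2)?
x^{2} - 11 x + 30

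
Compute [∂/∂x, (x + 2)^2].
2 x + 4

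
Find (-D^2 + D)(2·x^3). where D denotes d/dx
6 x \left(x - 2\right)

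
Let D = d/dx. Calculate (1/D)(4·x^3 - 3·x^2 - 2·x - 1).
x^{4} - x^{3} - x^{2} - x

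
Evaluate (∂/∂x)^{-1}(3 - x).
- \frac{x^{2}}{2} + 3 x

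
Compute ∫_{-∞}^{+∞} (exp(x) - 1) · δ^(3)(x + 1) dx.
- \frac{1}{e}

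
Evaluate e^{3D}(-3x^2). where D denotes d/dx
- 3 x^{2} - 18 x - 27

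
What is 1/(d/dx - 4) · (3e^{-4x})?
- \frac{3 e^{- 4 x}}{8}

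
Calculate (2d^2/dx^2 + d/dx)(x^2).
2 x + 4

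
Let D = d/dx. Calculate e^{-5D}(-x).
5 - x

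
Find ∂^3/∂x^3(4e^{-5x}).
- 500 e^{- 5 x}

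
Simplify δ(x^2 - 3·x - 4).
\frac{\delta(x + 1) + \delta(x - 4)}{5}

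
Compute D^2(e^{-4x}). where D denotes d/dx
16 e^{- 4 x}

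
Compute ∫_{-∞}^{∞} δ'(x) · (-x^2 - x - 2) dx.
1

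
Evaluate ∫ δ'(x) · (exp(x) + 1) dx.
-1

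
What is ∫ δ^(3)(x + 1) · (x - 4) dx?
0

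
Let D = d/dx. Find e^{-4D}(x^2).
x^{2} - 8 x + 16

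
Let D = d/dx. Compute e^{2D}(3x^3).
3 x^{3} + 18 x^{2} + 36 x + 24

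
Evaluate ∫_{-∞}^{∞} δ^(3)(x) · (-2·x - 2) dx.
0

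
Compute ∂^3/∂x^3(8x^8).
2688 x^{5}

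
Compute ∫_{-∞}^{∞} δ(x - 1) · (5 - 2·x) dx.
3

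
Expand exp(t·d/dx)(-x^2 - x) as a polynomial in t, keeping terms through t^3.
- t^{2} - t \left(2 x + 1\right) - x^{2} - x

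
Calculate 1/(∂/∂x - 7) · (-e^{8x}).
- e^{8 x}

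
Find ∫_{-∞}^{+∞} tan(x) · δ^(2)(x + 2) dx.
- \frac{2 \tan{\left(2 \right)}}{\cos^{2}{\left(2 \right)}}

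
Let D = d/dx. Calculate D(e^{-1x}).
- e^{- x}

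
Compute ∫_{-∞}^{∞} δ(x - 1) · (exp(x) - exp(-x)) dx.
2 \sinh{\left(1 \right)}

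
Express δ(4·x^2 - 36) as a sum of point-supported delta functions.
\frac{\delta(x - 3) + \delta(x + 3)}{24}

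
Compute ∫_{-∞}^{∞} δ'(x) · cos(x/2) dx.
0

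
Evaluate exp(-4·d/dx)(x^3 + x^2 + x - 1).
x^{3} - 11 x^{2} + 41 x - 53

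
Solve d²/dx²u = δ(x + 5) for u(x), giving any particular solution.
\frac{|x + 5|}{2}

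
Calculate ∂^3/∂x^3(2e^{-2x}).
- 16 e^{- 2 x}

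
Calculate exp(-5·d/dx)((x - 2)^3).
x^{3} - 21 x^{2} + 147 x - 343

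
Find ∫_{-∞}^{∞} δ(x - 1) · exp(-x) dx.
e^{-1}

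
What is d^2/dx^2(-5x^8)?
- 280 x^{6}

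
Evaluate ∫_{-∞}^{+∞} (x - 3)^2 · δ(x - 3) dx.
0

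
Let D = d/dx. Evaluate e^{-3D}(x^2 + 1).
x^{2} - 6 x + 10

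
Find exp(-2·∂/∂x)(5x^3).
5 x^{3} - 30 x^{2} + 60 x - 40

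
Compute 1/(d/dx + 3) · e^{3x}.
\frac{e^{3 x}}{6}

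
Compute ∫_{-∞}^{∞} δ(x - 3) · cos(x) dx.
\cos{\left(3 \right)}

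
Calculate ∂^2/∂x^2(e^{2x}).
4 e^{2 x}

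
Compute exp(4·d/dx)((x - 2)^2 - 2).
x^{2} + 4 x + 2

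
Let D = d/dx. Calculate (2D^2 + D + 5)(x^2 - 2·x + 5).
5 x^{2} - 8 x + 27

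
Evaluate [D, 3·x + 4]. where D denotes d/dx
3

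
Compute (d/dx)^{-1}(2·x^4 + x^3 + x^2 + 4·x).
\frac{2 x^{5}}{5} + \frac{x^{4}}{4} + \frac{x^{3}}{3} + 2 x^{2}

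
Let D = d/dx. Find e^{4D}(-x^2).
- x^{2} - 8 x - 16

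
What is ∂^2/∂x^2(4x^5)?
80 x^{3}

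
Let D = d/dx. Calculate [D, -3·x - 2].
-3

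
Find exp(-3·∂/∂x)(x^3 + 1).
x^{3} - 9 x^{2} + 27 x - 26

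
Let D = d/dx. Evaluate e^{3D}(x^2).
x^{2} + 6 x + 9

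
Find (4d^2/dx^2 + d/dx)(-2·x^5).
10 x^{3} \left(- x - 16\right)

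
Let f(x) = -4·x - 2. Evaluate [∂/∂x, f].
-4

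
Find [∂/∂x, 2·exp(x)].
2 e^{x}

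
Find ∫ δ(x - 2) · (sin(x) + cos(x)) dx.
\cos{\left(2 \right)} + \sin{\left(2 \right)}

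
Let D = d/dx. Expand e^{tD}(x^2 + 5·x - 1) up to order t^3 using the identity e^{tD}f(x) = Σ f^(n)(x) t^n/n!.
t^{2} + t \left(2 x + 5\right) + x^{2} + 5 x - 1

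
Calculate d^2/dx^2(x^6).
30 x^{4}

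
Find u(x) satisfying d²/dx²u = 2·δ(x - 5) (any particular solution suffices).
|x - 5|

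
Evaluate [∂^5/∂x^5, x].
5\frac{d^{4}}{dx^{4}}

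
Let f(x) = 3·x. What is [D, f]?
3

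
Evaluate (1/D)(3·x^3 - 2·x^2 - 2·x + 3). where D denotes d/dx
\frac{3 x^{4}}{4} - \frac{2 x^{3}}{3} - x^{2} + 3 x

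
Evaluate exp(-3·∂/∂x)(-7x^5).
- 7 x^{5} + 105 x^{4} - 630 x^{3} + 1890 x^{2} - 2835 x + 1701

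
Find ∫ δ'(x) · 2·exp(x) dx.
-2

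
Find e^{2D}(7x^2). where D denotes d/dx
7 x^{2} + 28 x + 28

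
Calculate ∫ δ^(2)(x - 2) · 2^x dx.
4 \log{\left(2 \right)}^{2}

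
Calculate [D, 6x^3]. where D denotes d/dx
18 x^{2}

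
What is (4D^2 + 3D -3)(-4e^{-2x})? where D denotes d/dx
- 28 e^{- 2 x}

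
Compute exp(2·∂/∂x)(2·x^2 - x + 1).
2 x^{2} + 7 x + 7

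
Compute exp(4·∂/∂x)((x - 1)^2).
x^{2} + 6 x + 9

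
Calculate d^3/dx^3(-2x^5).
- 120 x^{2}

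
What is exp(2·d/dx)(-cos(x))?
- \cos{\left(x + 2 \right)}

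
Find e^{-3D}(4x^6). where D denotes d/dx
4 x^{6} - 72 x^{5} + 540 x^{4} - 2160 x^{3} + 4860 x^{2} - 5832 x + 2916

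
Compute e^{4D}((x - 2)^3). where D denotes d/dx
x^{3} + 6 x^{2} + 12 x + 8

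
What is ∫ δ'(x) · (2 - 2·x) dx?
2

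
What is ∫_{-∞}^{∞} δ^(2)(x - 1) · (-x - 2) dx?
0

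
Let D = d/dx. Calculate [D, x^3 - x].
3 x^{2} - 1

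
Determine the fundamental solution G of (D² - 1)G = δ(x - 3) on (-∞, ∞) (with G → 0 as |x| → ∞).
-\frac{e^{-|x - 3|}}{2}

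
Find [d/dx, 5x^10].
50 x^{9}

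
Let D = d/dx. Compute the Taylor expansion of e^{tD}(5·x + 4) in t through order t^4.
5 t + 5 x + 4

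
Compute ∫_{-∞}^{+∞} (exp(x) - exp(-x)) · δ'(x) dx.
-2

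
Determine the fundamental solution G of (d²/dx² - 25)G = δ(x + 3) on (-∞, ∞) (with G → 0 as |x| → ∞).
-\frac{e^{-5|x + 3|}}{10}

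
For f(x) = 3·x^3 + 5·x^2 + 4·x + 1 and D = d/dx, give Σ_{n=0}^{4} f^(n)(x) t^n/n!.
3 t^{3} + t^{2} \left(9 x + 5\right) + t \left(9 x^{2} + 10 x + 4\right) + 3 x^{3} + 5 x^{2} + 4 x + 1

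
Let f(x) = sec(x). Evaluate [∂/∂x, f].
\tan{\left(x \right)} \sec{\left(x \right)}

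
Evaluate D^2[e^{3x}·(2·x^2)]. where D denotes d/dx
\left(18 x^{2} + 24 x + 4\right) e^{3 x}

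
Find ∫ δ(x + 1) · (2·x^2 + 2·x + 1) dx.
1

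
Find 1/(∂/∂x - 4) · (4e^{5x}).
4 e^{5 x}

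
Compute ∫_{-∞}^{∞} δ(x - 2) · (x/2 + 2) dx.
3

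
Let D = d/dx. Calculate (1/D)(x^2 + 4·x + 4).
\frac{x^{3}}{3} + 2 x^{2} + 4 x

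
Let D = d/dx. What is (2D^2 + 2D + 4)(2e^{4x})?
88 e^{4 x}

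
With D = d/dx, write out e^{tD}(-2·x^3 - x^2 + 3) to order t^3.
- 2 t^{3} - t^{2} \left(6 x + 1\right) - 2 t x \left(3 x + 1\right) - 2 x^{3} - x^{2} + 3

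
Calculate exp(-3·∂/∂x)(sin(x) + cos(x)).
\sqrt{2} \cos{\left(- x + \frac{\pi}{4} + 3 \right)}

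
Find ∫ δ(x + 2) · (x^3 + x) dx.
-10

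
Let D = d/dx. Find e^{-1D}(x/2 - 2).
\frac{x}{2} - \frac{5}{2}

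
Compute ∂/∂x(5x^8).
40 x^{7}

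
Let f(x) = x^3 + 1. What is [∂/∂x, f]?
3 x^{2}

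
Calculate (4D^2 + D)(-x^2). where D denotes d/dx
- 2 x - 8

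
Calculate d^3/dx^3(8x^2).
0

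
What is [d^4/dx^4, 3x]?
12\frac{d^{3}}{dx^{3}}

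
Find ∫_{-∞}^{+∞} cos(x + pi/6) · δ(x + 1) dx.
\sin{\left(1 + \frac{\pi}{3} \right)}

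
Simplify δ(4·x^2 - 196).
\frac{\delta(x - 7) + \delta(x + 7)}{56}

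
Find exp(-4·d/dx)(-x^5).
- x^{5} + 20 x^{4} - 160 x^{3} + 640 x^{2} - 1280 x + 1024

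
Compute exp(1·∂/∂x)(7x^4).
7 x^{4} + 28 x^{3} + 42 x^{2} + 28 x + 7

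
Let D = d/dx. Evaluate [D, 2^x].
2^{x} \log{\left(2 \right)}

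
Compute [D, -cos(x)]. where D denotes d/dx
\sin{\left(x \right)}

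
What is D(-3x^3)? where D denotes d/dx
- 9 x^{2}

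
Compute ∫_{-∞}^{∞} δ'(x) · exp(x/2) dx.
- \frac{1}{2}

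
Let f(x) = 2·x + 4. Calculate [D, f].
2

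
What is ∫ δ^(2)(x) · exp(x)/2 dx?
\frac{1}{2}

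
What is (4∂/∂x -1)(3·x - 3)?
15 - 3 x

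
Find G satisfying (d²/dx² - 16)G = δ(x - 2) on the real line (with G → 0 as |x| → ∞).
-\frac{e^{-4|x - 2|}}{8}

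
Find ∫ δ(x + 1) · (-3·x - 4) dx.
-1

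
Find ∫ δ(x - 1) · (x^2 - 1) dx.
0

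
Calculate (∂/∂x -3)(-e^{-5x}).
8 e^{- 5 x}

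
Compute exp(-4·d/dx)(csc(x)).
\csc{\left(x - 4 \right)}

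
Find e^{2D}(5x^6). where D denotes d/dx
5 x^{6} + 60 x^{5} + 300 x^{4} + 800 x^{3} + 1200 x^{2} + 960 x + 320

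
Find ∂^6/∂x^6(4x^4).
0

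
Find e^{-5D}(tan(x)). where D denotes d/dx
\tan{\left(x - 5 \right)}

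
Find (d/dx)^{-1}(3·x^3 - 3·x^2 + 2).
\frac{3 x^{4}}{4} - x^{3} + 2 x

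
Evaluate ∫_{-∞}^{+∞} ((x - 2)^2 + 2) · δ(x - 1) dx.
3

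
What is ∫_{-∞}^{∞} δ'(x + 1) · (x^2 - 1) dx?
2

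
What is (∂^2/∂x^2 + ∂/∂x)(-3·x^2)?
- 6 x - 6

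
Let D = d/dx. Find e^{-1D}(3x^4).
3 x^{4} - 12 x^{3} + 18 x^{2} - 12 x + 3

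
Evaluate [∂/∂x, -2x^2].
- 4 x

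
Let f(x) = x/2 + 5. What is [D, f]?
\frac{1}{2}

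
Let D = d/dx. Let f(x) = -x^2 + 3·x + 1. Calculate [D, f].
3 - 2 x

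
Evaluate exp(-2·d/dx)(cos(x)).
\cos{\left(x - 2 \right)}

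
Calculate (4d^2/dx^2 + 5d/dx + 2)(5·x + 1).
10 x + 27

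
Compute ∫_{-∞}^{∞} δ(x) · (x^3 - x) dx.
0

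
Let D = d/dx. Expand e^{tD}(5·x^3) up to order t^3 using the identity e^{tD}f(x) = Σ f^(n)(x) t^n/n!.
5 t^{3} + 15 t^{2} x + 15 t x^{2} + 5 x^{3}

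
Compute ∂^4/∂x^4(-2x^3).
0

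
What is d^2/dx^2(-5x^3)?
- 30 x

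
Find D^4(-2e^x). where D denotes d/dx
- 2 e^{x}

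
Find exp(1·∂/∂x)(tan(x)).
\tan{\left(x + 1 \right)}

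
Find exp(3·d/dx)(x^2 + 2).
x^{2} + 6 x + 11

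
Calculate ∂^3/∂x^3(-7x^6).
- 840 x^{3}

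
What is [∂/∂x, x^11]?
11 x^{10}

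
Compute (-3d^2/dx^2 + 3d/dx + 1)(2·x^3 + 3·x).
2 x^{3} + 18 x^{2} - 33 x + 9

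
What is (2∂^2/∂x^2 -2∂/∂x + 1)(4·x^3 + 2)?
4 x^{3} - 24 x^{2} + 48 x + 2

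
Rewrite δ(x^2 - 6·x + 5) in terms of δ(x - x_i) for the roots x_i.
\frac{\delta(x - 5) + \delta(x - 1)}{4}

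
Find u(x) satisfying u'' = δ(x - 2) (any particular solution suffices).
\frac{|x - 2|}{2}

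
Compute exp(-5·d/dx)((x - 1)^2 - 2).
x^{2} - 12 x + 34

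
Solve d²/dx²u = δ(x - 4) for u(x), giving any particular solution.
\frac{|x - 4|}{2}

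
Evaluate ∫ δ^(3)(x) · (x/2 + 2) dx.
0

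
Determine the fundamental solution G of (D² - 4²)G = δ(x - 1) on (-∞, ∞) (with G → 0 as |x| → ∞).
-\frac{e^{-4|x - 1|}}{8}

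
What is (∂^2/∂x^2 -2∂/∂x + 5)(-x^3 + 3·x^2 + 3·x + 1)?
- 5 x^{3} + 21 x^{2} - 3 x + 5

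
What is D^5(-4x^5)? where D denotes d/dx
-480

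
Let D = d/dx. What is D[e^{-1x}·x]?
\left(1 - x\right) e^{- x}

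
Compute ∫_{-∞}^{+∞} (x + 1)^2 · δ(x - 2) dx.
9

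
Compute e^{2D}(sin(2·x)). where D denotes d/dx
\sin{\left(2 x + 4 \right)}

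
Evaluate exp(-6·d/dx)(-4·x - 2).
22 - 4 x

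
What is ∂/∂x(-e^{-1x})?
e^{- x}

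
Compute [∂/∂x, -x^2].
- 2 x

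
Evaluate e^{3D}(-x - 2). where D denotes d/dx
- x - 5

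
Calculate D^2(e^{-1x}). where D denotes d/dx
e^{- x}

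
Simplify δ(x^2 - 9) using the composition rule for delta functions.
\frac{\delta(x - 3) + \delta(x + 3)}{6}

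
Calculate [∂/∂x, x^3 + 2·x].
3 x^{2} + 2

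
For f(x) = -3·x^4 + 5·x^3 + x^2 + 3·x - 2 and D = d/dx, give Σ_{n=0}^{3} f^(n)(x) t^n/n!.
t^{3} \left(5 - 12 x\right) + t^{2} \left(- 18 x^{2} + 15 x + 1\right) + t \left(- 12 x^{3} + 15 x^{2} + 2 x + 3\right) - 3 x^{4} + 5 x^{3} + x^{2} + 3 x - 2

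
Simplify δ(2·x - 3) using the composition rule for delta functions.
\frac{\delta(x - 3/2)}{2}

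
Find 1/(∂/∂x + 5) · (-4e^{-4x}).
- 4 e^{- 4 x}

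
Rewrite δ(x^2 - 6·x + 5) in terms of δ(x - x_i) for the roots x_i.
\frac{\delta(x - 1) + \delta(x - 5)}{4}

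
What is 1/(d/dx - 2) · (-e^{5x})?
- \frac{e^{5 x}}{3}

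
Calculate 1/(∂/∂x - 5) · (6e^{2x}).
- 2 e^{2 x}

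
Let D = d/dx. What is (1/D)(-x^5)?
- \frac{x^{6}}{6}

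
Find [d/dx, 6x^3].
18 x^{2}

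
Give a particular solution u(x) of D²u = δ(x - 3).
\frac{|x - 3|}{2}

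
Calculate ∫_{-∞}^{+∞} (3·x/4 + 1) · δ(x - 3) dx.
\frac{13}{4}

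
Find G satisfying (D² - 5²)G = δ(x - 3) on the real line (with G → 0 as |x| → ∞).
-\frac{e^{-5|x - 3|}}{10}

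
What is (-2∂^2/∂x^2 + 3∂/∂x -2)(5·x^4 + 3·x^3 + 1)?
- 10 x^{4} + 54 x^{3} - 93 x^{2} - 36 x - 2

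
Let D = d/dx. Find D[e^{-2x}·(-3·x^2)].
6 x \left(x - 1\right) e^{- 2 x}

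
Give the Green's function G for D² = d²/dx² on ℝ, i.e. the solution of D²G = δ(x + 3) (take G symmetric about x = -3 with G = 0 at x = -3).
\frac{|x + 3|}{2}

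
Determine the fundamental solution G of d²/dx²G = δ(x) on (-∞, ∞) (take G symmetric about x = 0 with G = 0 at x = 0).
\frac{|x|}{2}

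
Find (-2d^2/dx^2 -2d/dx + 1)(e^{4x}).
- 39 e^{4 x}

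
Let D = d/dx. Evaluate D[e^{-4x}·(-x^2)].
2 x \left(2 x - 1\right) e^{- 4 x}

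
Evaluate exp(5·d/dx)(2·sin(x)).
2 \sin{\left(x + 5 \right)}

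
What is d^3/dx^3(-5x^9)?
- 2520 x^{6}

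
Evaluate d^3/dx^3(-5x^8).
- 1680 x^{5}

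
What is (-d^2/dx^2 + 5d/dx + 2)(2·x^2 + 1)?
4 x^{2} + 20 x - 2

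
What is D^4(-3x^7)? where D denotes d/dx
- 2520 x^{3}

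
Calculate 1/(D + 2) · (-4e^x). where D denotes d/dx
- \frac{4 e^{x}}{3}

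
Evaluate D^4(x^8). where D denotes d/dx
1680 x^{4}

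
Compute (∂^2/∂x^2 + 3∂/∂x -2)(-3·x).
6 x - 9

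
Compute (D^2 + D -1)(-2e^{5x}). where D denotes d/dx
- 58 e^{5 x}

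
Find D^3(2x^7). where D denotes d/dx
420 x^{4}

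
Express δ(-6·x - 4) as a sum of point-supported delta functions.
\frac{\delta(x + 2/3)}{6}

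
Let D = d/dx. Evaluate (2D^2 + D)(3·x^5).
15 x^{3} \left(x + 8\right)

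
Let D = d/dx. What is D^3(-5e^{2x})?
- 40 e^{2 x}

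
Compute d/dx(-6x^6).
- 36 x^{5}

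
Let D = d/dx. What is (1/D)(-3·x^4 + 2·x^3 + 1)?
- \frac{3 x^{5}}{5} + \frac{x^{4}}{2} + x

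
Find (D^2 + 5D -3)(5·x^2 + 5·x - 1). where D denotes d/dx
- 15 x^{2} + 35 x + 38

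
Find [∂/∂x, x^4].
4 x^{3}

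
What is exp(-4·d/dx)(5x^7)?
5 x^{7} - 140 x^{6} + 1680 x^{5} - 11200 x^{4} + 44800 x^{3} - 107520 x^{2} + 143360 x - 81920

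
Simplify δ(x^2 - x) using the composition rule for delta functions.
\frac{\delta(x - 1) + \delta(x)}{1}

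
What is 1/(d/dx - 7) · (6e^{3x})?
- \frac{3 e^{3 x}}{2}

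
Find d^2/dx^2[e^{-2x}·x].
4 \left(x - 1\right) e^{- 2 x}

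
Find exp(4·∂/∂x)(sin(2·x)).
\sin{\left(2 x + 8 \right)}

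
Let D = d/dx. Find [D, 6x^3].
18 x^{2}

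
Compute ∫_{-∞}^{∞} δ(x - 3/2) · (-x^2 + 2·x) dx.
\frac{3}{4}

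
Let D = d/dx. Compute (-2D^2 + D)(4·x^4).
16 x^{2} \left(x - 6\right)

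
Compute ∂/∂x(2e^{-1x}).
- 2 e^{- x}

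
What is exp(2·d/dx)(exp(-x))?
e^{- x - 2}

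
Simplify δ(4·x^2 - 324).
\frac{\delta(x - 9) + \delta(x + 9)}{72}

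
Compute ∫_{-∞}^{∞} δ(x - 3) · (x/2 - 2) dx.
- \frac{1}{2}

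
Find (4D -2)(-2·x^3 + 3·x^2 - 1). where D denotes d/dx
4 x^{3} - 30 x^{2} + 24 x + 2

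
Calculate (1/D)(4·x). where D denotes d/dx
2 x^{2}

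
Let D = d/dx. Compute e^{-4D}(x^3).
x^{3} - 12 x^{2} + 48 x - 64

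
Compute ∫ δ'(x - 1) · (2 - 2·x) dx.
2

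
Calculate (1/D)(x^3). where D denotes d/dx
\frac{x^{4}}{4}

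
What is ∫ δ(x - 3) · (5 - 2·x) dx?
-1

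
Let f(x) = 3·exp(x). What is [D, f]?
3 e^{x}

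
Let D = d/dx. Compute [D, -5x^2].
- 10 x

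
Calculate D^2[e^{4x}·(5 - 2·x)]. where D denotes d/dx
32 \left(2 - x\right) e^{4 x}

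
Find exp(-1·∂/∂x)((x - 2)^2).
x^{2} - 6 x + 9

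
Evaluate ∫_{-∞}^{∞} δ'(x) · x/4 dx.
- \frac{1}{4}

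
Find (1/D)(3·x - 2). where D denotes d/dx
\frac{3 x^{2}}{2} - 2 x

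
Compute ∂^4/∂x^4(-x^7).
- 840 x^{3}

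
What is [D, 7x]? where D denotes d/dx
7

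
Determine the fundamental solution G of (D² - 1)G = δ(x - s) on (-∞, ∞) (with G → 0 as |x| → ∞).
-\frac{e^{-|x-s|}}{2}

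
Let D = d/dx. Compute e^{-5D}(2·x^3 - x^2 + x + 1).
2 x^{3} - 31 x^{2} + 161 x - 279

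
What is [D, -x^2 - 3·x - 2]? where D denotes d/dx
- 2 x - 3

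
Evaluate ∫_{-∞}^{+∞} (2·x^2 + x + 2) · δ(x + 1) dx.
3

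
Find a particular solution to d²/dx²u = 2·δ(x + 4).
|x + 4|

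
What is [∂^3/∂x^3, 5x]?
15\frac{d^{2}}{dx^{2}}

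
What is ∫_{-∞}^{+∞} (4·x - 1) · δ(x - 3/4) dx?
2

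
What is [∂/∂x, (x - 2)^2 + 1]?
2 x - 4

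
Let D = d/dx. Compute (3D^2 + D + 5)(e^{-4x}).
49 e^{- 4 x}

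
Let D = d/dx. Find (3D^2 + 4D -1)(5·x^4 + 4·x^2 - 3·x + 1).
- 5 x^{4} + 80 x^{3} + 176 x^{2} + 35 x + 11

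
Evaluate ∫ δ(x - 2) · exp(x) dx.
e^{2}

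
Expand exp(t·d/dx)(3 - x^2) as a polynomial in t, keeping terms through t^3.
- t^{2} - 2 t x - x^{2} + 3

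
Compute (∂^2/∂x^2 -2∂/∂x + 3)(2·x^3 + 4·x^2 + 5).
6 x^{3} - 4 x + 23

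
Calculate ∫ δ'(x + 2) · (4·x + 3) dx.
-4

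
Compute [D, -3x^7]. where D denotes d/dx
- 21 x^{6}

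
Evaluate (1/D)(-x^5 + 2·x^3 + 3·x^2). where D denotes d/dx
- \frac{x^{6}}{6} + \frac{x^{4}}{2} + x^{3}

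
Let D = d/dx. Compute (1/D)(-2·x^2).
- \frac{2 x^{3}}{3}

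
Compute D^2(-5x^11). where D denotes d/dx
- 550 x^{9}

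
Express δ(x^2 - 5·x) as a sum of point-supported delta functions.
\frac{\delta(x - 5) + \delta(x)}{5}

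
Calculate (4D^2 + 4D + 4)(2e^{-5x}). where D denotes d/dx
168 e^{- 5 x}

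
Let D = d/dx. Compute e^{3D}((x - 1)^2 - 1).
x^{2} + 4 x + 3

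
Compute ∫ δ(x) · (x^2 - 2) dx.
-2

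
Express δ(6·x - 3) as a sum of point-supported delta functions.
\frac{\delta(x - 1/2)}{6}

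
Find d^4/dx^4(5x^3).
0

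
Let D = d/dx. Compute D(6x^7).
42 x^{6}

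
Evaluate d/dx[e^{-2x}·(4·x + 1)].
2 \left(1 - 4 x\right) e^{- 2 x}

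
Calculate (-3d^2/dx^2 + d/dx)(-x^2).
6 - 2 x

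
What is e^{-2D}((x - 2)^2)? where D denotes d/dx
x^{2} - 8 x + 16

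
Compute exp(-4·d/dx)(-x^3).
- x^{3} + 12 x^{2} - 48 x + 64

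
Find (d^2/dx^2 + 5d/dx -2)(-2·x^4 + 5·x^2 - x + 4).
4 x^{4} - 40 x^{3} - 34 x^{2} + 52 x - 3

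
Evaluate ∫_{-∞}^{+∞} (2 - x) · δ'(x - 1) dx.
1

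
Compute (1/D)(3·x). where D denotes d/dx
\frac{3 x^{2}}{2}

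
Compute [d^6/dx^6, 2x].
12\frac{d^{5}}{dx^{5}}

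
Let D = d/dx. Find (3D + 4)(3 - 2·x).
6 - 8 x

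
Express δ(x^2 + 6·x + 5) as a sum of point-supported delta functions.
\frac{\delta(x + 1) + \delta(x + 5)}{4}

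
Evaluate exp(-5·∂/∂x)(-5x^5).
- 5 x^{5} + 125 x^{4} - 1250 x^{3} + 6250 x^{2} - 15625 x + 15625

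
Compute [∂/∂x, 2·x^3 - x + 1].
6 x^{2} - 1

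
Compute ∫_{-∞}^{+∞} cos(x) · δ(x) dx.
1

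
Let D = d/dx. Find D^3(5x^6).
600 x^{3}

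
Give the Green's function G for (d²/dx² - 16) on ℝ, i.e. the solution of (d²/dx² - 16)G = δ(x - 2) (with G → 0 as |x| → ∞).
-\frac{e^{-4|x - 2|}}{8}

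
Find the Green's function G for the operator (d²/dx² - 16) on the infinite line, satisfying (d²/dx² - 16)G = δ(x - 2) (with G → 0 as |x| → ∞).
-\frac{e^{-4|x - 2|}}{8}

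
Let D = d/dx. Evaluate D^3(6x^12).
7920 x^{9}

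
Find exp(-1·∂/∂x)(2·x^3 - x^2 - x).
2 x^{3} - 7 x^{2} + 7 x - 2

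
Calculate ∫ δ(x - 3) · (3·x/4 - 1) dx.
\frac{5}{4}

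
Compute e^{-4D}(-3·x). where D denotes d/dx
12 - 3 x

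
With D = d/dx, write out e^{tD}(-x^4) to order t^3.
x \left(- 4 t^{3} - 6 t^{2} x - 4 t x^{2} - x^{3}\right)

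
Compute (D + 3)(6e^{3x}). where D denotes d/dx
36 e^{3 x}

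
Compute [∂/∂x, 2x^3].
6 x^{2}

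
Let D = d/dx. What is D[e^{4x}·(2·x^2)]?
4 x \left(2 x + 1\right) e^{4 x}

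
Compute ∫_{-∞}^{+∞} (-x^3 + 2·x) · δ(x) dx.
0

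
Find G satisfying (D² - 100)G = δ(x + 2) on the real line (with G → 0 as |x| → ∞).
-\frac{e^{-10|x + 2|}}{20}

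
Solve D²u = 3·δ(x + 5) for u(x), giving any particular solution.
\frac{3|x + 5|}{2}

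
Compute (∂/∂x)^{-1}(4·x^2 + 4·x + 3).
\frac{4 x^{3}}{3} + 2 x^{2} + 3 x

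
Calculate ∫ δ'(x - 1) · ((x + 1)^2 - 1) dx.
-4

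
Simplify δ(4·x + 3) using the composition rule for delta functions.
\frac{\delta(x + 3/4)}{4}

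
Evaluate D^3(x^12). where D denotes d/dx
1320 x^{9}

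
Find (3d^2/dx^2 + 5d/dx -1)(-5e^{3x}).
- 205 e^{3 x}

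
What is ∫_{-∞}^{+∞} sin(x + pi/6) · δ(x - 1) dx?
\sin{\left(\frac{\pi}{6} + 1 \right)}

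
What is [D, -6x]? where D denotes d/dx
-6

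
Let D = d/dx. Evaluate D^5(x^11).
55440 x^{6}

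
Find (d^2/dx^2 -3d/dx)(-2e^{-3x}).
- 36 e^{- 3 x}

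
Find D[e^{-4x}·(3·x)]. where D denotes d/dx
3 \left(1 - 4 x\right) e^{- 4 x}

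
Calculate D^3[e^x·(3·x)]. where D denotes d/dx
3 \left(x + 3\right) e^{x}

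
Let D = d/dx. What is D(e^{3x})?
3 e^{3 x}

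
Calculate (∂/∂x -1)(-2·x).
2 x - 2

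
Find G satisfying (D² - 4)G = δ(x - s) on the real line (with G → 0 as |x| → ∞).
-\frac{e^{-2|x-s|}}{4}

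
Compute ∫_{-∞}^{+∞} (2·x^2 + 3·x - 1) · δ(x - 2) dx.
13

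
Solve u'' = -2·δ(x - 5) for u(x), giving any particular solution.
-|x - 5|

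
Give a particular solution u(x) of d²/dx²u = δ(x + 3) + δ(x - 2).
\frac{|x + 3|}{2} + \frac{|x - 2|}{2}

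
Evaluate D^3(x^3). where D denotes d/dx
6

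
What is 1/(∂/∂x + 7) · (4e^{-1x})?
\frac{2 e^{- x}}{3}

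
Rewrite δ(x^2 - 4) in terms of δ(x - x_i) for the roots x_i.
\frac{\delta(x - 2) + \delta(x + 2)}{4}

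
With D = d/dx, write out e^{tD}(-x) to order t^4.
- t - x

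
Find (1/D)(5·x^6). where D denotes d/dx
\frac{5 x^{7}}{7}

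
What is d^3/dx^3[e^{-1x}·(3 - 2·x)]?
\left(2 x - 9\right) e^{- x}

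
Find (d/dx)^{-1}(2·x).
x^{2}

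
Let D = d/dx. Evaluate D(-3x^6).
- 18 x^{5}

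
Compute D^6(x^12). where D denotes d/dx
665280 x^{6}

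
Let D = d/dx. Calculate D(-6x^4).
- 24 x^{3}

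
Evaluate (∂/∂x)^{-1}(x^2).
\frac{x^{3}}{3}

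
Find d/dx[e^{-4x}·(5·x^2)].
10 x \left(1 - 2 x\right) e^{- 4 x}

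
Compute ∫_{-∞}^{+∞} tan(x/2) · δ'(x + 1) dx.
- \frac{1}{2} - \frac{\tan^{2}{\left(\frac{1}{2} \right)}}{2}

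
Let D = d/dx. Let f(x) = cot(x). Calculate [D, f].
- \frac{1}{\sin^{2}{\left(x \right)}}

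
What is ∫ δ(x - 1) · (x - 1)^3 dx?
0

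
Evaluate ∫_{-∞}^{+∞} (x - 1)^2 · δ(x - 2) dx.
1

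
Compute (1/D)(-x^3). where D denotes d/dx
- \frac{x^{4}}{4}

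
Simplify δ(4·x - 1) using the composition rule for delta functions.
\frac{\delta(x - 1/4)}{4}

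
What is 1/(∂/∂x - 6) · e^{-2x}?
- \frac{e^{- 2 x}}{8}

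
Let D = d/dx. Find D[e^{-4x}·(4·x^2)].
8 x \left(1 - 2 x\right) e^{- 4 x}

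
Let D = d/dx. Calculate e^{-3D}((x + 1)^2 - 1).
x^{2} - 4 x + 3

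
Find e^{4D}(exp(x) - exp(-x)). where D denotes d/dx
2 \sinh{\left(x + 4 \right)}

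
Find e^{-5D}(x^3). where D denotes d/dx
x^{3} - 15 x^{2} + 75 x - 125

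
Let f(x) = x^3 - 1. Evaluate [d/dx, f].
3 x^{2}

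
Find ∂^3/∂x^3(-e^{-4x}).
64 e^{- 4 x}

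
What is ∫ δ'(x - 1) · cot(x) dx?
\frac{1}{\sin^{2}{\left(1 \right)}}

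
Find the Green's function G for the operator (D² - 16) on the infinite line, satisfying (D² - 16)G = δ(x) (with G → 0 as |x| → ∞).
-\frac{e^{-4|x|}}{8}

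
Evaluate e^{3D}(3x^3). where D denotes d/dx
3 x^{3} + 27 x^{2} + 81 x + 81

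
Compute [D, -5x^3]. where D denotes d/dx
- 15 x^{2}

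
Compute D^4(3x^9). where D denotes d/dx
9072 x^{5}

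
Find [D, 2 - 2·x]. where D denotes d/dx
-2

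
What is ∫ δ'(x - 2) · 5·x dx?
-5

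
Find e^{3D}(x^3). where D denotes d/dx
x^{3} + 9 x^{2} + 27 x + 27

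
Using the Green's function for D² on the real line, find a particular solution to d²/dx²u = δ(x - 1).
\frac{|x - 1|}{2}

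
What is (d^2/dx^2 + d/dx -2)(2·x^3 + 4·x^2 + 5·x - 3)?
- 4 x^{3} - 2 x^{2} + 10 x + 19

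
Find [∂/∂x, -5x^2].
- 10 x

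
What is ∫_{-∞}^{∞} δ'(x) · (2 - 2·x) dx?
2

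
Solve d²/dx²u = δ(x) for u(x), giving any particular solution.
\frac{|x|}{2}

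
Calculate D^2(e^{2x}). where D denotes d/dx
4 e^{2 x}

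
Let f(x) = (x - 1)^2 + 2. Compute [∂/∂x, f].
2 x - 2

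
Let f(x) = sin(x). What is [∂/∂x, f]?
\cos{\left(x \right)}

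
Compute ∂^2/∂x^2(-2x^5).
- 40 x^{3}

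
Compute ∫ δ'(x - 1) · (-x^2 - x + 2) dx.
3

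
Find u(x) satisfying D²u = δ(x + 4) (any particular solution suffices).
\frac{|x + 4|}{2}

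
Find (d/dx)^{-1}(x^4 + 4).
\frac{x^{5}}{5} + 4 x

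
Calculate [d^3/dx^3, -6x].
-18\frac{d^{2}}{dx^{2}}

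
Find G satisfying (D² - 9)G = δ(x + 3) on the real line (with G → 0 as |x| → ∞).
-\frac{e^{-3|x + 3|}}{6}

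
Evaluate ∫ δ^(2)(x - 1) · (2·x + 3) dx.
0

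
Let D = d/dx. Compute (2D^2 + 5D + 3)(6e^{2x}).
126 e^{2 x}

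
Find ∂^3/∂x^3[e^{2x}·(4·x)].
\left(32 x + 48\right) e^{2 x}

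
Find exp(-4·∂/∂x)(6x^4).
6 x^{4} - 96 x^{3} + 576 x^{2} - 1536 x + 1536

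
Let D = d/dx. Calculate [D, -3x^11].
- 33 x^{10}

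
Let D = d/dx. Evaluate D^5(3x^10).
90720 x^{5}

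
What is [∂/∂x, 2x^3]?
6 x^{2}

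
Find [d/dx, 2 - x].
-1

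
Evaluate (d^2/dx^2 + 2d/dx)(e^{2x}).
8 e^{2 x}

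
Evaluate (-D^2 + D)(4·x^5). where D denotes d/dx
20 x^{3} \left(x - 4\right)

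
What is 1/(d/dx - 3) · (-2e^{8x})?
- \frac{2 e^{8 x}}{5}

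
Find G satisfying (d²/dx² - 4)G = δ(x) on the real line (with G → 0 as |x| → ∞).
-\frac{e^{-2|x|}}{4}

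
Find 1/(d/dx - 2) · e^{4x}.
\frac{e^{4 x}}{2}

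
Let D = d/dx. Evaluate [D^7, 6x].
42D^{6}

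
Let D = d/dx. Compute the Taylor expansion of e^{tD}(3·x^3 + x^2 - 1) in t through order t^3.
3 t^{3} + t^{2} \left(9 x + 1\right) + t x \left(9 x + 2\right) + 3 x^{3} + x^{2} - 1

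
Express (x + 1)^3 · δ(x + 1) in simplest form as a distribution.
0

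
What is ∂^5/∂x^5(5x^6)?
3600 x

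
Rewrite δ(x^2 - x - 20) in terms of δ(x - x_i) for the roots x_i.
\frac{\delta(x + 4) + \delta(x - 5)}{9}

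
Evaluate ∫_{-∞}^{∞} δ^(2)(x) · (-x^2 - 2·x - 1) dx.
-2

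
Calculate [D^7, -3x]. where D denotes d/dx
-21D^{6}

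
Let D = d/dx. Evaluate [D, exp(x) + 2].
e^{x}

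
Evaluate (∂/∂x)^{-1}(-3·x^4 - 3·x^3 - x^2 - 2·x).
- \frac{3 x^{5}}{5} - \frac{3 x^{4}}{4} - \frac{x^{3}}{3} - x^{2}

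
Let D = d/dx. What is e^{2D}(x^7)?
x^{7} + 14 x^{6} + 84 x^{5} + 280 x^{4} + 560 x^{3} + 672 x^{2} + 448 x + 128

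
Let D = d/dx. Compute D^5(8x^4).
0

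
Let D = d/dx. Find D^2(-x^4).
- 12 x^{2}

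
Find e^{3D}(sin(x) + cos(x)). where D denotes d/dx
\sqrt{2} \sin{\left(x + \frac{\pi}{4} + 3 \right)}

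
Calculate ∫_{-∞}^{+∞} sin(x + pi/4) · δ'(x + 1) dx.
- \sin{\left(\frac{\pi}{4} + 1 \right)}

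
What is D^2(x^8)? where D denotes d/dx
56 x^{6}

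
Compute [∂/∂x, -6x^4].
- 24 x^{3}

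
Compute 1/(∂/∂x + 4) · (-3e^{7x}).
- \frac{3 e^{7 x}}{11}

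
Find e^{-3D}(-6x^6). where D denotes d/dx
- 6 x^{6} + 108 x^{5} - 810 x^{4} + 3240 x^{3} - 7290 x^{2} + 8748 x - 4374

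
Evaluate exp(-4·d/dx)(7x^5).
7 x^{5} - 140 x^{4} + 1120 x^{3} - 4480 x^{2} + 8960 x - 7168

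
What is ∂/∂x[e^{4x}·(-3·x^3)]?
x^{2} \left(- 12 x - 9\right) e^{4 x}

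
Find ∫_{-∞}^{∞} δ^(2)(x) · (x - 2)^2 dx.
2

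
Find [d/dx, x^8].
8 x^{7}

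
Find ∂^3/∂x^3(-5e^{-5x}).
625 e^{- 5 x}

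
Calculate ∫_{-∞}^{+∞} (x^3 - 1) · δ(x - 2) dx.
7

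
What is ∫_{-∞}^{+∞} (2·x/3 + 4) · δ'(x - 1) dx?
- \frac{2}{3}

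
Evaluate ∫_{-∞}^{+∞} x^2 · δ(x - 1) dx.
1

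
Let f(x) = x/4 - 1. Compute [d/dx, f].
\frac{1}{4}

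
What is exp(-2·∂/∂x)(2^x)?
2^{x - 2}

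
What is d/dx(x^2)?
2 x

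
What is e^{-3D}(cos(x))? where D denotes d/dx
\cos{\left(x - 3 \right)}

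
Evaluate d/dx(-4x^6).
- 24 x^{5}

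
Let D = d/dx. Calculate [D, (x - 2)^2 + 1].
2 x - 4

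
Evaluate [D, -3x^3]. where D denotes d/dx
- 9 x^{2}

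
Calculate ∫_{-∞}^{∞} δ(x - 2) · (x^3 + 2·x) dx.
12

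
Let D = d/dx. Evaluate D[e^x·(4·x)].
4 \left(x + 1\right) e^{x}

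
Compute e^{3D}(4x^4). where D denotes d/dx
4 x^{4} + 48 x^{3} + 216 x^{2} + 432 x + 324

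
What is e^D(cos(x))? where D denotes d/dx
\cos{\left(x + 1 \right)}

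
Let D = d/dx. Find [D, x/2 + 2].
\frac{1}{2}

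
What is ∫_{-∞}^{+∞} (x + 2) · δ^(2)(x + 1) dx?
0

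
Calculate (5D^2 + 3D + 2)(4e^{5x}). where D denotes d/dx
568 e^{5 x}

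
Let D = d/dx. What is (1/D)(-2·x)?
- x^{2}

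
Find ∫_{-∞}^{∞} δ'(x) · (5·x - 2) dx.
-5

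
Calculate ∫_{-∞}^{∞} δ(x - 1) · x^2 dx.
1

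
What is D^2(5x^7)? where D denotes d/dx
210 x^{5}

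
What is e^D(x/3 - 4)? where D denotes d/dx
\frac{x}{3} - \frac{11}{3}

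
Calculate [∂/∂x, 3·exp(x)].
3 e^{x}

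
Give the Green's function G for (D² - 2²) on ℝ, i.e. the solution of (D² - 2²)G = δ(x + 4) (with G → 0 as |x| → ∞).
-\frac{e^{-2|x + 4|}}{4}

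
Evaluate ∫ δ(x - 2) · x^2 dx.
4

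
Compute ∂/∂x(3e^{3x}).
9 e^{3 x}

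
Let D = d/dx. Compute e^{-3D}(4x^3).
4 x^{3} - 36 x^{2} + 108 x - 108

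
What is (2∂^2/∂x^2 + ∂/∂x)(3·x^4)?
12 x^{2} \left(x + 6\right)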